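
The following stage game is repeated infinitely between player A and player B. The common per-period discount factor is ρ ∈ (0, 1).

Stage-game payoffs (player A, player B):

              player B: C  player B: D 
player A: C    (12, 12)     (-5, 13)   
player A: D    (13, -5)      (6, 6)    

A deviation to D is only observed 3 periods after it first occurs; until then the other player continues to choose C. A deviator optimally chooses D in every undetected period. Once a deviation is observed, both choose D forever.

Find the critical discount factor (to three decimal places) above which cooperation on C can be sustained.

0.523

Deviating for the 3 undetected periods gains 13−12 = 1 per period over cooperation, then loses 12−6 = 6 per period forever once punishment starts.
Gain: 1(1 + ρ + … + ρ^2); loss: 6·ρ^3/(1−ρ).
No profitable deviation ⇔ 1(1−ρ^3) ≤ 6·ρ^3, i.e. ρ^3 ≥ 1/(1+6) = 1/7.
Hence ρ ≥ (1/7)^(1/3) ≈ 0.523.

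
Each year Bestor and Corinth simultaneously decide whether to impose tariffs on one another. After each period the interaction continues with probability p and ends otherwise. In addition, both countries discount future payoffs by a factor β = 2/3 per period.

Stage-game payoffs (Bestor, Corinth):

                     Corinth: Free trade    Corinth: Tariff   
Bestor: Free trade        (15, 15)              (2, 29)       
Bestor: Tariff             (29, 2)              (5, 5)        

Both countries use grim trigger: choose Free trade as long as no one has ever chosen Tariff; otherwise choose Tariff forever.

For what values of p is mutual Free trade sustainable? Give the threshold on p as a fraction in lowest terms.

Expected continuation weight on next period's payoff is β·p = 2/3·p, which plays the role of the discount factor.
Cooperation requires 2/3·p ≥ (29−15)/(29−5) = 7/12, hence p ≥ 7/8.

7/8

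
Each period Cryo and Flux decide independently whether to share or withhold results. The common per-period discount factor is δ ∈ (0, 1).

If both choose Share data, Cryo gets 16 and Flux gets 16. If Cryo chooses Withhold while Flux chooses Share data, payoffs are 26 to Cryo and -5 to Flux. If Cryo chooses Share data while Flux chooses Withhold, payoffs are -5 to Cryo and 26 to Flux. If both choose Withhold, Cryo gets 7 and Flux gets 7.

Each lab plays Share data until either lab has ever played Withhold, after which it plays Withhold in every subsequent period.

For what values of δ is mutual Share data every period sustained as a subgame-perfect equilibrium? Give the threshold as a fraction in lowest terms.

10/19

One-period gain from deviating is 26 − 16 = 10. The loss is 16 − 7 = 9 in every subsequent period, with present value 9·δ/(1−δ).
Deviation is unprofitable when 9·δ/(1−δ) ≥ 10, i.e. δ/(1−δ) ≥ 10/9.
Equivalently δ ≥ 10/(10+9) = 10/19.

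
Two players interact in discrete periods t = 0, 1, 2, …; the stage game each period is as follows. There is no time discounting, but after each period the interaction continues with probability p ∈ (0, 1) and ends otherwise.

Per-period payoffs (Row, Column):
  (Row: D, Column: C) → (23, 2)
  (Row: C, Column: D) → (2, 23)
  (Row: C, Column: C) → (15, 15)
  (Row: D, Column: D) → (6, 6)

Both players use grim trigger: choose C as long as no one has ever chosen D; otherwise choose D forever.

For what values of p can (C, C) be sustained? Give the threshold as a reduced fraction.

8/17

Expected cooperation value is 15 + p·15 + p²·15 + … = 15/(1−p); deviation gives 23 + p·6/(1−p).
15 ≥ 23(1−p) + 6p ⇒ 17p ≥ 8 ⇒ p ≥ 8/17.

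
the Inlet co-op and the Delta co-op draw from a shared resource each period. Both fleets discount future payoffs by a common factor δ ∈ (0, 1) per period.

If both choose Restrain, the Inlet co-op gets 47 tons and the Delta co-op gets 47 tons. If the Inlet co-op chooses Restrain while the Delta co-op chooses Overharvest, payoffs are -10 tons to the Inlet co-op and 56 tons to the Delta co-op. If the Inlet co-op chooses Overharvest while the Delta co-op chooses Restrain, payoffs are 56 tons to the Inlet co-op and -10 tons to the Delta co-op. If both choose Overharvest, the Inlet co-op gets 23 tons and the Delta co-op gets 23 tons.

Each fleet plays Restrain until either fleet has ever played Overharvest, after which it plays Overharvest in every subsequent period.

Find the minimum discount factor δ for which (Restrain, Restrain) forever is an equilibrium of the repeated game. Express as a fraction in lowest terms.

Cooperation forever yields 47 each period: 47/(1−δ).
Deviating yields 56 once, then 23 forever: 56 + 23δ/(1−δ).
No profitable deviation requires 47/(1−δ) ≥ 56 + 23δ/(1−δ).
Multiplying by (1−δ): 47 ≥ 56(1−δ) + 23δ = 56 − 33δ.
So 33δ ≥ 9, i.e. δ ≥ 9/33 = 3/11.

3/11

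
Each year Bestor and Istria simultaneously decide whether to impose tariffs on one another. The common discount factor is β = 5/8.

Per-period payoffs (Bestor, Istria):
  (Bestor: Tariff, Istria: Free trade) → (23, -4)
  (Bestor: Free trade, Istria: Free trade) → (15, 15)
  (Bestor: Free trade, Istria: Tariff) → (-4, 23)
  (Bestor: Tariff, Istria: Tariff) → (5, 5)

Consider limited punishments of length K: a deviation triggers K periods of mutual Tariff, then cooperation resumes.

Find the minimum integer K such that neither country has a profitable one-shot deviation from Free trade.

No profitable deviation requires (15−5)(β+…+β^K) ≥ 23−15, i.e. β+…+β^K ≥ 4/5 ≈ 0.8000.
With β = 5/8, the partial sums are K=1: 0.6250, K=2: 1.0156.
K = 2 is the first length at which the sum reaches 0.8000.

2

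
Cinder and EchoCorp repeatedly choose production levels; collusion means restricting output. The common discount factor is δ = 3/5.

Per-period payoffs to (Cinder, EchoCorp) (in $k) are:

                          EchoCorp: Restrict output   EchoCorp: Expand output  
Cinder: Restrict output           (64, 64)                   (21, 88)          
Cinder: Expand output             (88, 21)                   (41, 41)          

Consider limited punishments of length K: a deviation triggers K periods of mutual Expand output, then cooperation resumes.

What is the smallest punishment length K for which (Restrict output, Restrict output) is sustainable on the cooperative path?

3

Need Σ_{k=1}^{K} δ^k ≥ (88−64)/(64−41) = 1.0435 at δ = 3/5.
At K = 2 the sum is 0.9600 < 1.0435; at K = 3 it is 1.1760 ≥ 1.0435.
So the minimum punishment length is K = 3.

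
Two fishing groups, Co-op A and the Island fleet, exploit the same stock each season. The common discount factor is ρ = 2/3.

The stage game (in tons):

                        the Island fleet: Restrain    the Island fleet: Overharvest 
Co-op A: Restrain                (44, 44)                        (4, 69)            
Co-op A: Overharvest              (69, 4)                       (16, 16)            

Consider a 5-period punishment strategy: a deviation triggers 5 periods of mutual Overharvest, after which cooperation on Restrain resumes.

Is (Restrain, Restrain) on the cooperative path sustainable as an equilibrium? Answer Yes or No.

Yes

IC: ρ+…+ρ^5 ≥ (69−44)/(44−16) = 25/28.
At ρ = 2/3: partial sum = 1.7366 ≥ 0.8929. Cooperation sustainable.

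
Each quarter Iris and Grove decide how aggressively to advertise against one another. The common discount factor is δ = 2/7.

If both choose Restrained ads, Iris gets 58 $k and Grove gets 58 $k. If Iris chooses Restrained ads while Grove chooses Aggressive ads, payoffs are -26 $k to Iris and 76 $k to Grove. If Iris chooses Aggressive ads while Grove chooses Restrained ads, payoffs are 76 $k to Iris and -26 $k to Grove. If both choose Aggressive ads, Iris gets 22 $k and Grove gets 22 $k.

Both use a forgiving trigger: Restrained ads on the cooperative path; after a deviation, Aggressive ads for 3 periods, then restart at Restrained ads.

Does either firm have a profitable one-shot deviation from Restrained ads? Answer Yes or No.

A one-shot deviation gives 76 now, then 22 for 3 periods, then back to 58.
Gain from deviating: (76−58) today; loss: (58−22) in each of the next 3 periods.
No-deviation condition: (58−22)(δ+…+δ^3) ≥ 76−58, i.e. δ+…+δ^3 ≥ 1/2.
At δ = 2/7: δ+…+δ^3 = 0.3907 < 0.5000.
So cooperation is not sustainable.

Yes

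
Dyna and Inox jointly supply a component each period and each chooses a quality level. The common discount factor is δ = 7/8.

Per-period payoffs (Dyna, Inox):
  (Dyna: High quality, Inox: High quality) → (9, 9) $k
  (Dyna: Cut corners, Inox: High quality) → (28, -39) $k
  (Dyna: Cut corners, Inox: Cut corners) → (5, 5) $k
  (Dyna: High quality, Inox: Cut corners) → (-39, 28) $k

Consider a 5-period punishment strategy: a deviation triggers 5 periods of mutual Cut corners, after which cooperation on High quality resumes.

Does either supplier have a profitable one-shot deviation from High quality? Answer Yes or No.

IC: δ+…+δ^5 ≥ (28−9)/(9−5) = 19/4.
At δ = 7/8: partial sum = 3.4096 < 4.7500. Cooperation not sustainable.

Yes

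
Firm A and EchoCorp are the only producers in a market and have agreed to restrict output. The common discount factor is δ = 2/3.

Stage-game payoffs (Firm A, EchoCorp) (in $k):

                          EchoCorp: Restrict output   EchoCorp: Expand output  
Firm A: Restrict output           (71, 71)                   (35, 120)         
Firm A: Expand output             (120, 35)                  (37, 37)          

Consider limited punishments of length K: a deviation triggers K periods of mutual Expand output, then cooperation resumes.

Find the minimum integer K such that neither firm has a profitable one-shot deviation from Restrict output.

IC: δ(1−δ^K)/(1−δ) ≥ (120−71)/(71−37) = 49/34.
With δ = 2/3: need 1 − δ^K ≥ 49/34·(1−2/3)/(2/3), i.e. δ^K ≤ 0.2794.
Since (2/3)^3 = 0.2963 and (2/3)^4 = 0.1975, the smallest such K is 4.

4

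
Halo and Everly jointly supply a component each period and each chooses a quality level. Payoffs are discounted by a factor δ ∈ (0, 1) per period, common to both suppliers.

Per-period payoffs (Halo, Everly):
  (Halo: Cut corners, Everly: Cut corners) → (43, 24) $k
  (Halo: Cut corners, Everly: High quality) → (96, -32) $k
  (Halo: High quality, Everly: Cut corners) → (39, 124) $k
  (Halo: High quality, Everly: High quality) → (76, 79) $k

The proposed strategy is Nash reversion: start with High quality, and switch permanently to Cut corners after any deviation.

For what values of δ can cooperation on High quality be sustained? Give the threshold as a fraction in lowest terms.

9/20

Halo: cooperation gives 76 each period; deviation gives 96 once then 43 forever.
  76/(1−δ) ≥ 96 + 43δ/(1−δ) ⇒ δ ≥ 20/53.
Everly: cooperation gives 79 each period; deviation gives 124 once then 24 forever.
  δ ≥ 45/100 = 9/20.
Both must hold, so the binding constraint is Everly's: δ ≥ 9/20.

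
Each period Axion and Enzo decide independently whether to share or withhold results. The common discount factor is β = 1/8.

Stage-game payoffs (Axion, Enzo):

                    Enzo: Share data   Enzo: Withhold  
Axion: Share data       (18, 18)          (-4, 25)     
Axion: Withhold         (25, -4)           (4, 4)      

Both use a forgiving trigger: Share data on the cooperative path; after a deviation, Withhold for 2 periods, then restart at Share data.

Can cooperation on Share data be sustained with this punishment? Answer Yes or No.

IC: β+…+β^2 ≥ (25−18)/(18−4) = 1/2.
At β = 1/8: partial sum = 0.1406 < 0.5000. Cooperation not sustainable.

No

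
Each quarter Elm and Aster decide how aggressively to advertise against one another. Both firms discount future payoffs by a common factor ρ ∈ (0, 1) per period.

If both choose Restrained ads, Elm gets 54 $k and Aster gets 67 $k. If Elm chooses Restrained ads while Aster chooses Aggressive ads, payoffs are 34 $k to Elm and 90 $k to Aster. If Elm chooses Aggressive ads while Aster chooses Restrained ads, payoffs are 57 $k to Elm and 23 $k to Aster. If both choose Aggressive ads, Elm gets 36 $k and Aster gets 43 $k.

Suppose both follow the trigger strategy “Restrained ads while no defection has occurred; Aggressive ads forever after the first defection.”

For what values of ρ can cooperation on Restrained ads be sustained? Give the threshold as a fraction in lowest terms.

For Elm: deviation gain 57−54 = 3, per-period punishment loss 54−36 = 18. IC gives ρ ≥ 3/21 = 1/7.
For Aster: gain 23, loss 24 per period, so ρ ≥ 23/47.
The tighter constraint is Aster's, so cooperation needs ρ ≥ 23/47.

23/47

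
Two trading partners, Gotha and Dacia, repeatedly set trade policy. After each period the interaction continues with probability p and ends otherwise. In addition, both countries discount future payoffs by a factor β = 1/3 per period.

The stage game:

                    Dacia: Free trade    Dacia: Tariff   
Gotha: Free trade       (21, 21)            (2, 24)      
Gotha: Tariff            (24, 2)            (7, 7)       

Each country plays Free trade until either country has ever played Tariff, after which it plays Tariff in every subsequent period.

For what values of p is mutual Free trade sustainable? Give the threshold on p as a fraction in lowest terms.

9/17

Expected continuation weight on next period's payoff is β·p = 1/3·p, which plays the role of the discount factor.
Cooperation requires 1/3·p ≥ (24−21)/(24−7) = 3/17, hence p ≥ 9/17.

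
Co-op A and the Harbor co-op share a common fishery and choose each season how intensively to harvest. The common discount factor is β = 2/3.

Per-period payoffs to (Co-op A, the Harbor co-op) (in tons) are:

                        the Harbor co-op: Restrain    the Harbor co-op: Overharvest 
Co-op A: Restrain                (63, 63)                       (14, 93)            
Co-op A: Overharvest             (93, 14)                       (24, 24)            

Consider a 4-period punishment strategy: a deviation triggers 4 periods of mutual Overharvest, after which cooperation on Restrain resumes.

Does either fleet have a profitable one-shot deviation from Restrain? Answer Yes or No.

No

A one-shot deviation gives 93 now, then 24 for 4 periods, then back to 63.
Gain from deviating: (93−63) today; loss: (63−24) in each of the next 4 periods.
No-deviation condition: (63−24)(β+…+β^4) ≥ 93−63, i.e. β+…+β^4 ≥ 10/13.
At β = 2/3: β+…+β^4 = 1.6049 ≥ 0.7692.
So cooperation is sustainable.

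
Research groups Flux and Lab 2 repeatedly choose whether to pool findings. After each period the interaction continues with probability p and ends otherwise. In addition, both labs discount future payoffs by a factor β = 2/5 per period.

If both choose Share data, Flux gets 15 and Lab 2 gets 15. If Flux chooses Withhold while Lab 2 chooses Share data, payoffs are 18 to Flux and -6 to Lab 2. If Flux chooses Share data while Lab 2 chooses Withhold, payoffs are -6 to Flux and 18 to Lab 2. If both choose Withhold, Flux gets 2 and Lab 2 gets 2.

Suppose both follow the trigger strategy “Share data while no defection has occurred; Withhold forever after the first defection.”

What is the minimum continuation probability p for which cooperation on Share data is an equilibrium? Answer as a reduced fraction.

Expected continuation weight on next period's payoff is β·p = 2/5·p, which plays the role of the discount factor.
Cooperation requires 2/5·p ≥ (18−15)/(18−2) = 3/16, hence p ≥ 15/32.

15/32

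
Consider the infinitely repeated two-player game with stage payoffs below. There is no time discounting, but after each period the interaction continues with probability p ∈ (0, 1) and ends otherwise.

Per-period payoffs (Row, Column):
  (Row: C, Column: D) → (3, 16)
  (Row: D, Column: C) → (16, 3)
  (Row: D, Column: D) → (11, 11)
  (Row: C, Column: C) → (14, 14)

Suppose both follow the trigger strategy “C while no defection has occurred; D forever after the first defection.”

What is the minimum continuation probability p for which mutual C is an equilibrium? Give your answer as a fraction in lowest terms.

Expected cooperation value is 14 + p·14 + p²·14 + … = 14/(1−p); deviation gives 16 + p·11/(1−p).
14 ≥ 16(1−p) + 11p ⇒ 5p ≥ 2 ⇒ p ≥ 2/5.

2/5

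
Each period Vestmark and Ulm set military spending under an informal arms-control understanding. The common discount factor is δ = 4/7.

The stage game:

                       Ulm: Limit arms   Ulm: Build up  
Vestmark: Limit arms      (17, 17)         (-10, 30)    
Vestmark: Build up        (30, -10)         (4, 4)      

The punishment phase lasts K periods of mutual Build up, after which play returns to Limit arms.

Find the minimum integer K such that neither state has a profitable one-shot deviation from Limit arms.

3

IC: δ(1−δ^K)/(1−δ) ≥ (30−17)/(17−4) = 1.
With δ = 4/7: need 1 − δ^K ≥ 1·(1−4/7)/(4/7), i.e. δ^K ≤ 0.2500.
Since (4/7)^2 = 0.3265 and (4/7)^3 = 0.1866, the smallest such K is 3.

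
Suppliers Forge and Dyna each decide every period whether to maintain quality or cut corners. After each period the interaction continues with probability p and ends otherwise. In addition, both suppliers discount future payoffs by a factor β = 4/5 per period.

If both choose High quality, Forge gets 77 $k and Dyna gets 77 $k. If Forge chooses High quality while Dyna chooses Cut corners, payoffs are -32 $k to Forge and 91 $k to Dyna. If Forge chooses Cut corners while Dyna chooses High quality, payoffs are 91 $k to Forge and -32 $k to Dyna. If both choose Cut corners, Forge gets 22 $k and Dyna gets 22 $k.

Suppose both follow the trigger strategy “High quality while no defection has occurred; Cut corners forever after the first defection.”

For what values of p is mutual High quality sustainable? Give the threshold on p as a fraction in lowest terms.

35/138

With continuation probability p and discount β, the effective per-period discount factor is βp.
Grim-trigger IC: βp ≥ (91−77)/(91−22) = 14/69.
So p ≥ (14/69)/(4/5) = 35/138.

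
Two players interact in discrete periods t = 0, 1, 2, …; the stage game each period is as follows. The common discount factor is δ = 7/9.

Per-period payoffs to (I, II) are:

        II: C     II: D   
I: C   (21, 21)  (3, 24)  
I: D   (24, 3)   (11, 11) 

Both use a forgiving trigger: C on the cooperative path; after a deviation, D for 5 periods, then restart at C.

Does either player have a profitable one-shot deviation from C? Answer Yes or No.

IC: δ+…+δ^5 ≥ (24−21)/(21−11) = 3/10.
At δ = 7/9: partial sum = 2.5038 ≥ 0.3000. Cooperation sustainable.

No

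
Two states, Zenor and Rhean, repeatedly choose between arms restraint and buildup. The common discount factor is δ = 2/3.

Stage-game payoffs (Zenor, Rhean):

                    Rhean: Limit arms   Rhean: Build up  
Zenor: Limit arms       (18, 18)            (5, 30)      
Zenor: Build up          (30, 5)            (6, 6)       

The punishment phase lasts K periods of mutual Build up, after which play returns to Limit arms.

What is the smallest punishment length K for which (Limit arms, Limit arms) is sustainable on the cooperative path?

IC: δ(1−δ^K)/(1−δ) ≥ (30−18)/(18−6) = 1.
With δ = 2/3: need 1 − δ^K ≥ 1·(1−2/3)/(2/3), i.e. δ^K ≤ 0.5000.
Since (2/3)^1 = 0.6667 and (2/3)^2 = 0.4444, the smallest such K is 2.

2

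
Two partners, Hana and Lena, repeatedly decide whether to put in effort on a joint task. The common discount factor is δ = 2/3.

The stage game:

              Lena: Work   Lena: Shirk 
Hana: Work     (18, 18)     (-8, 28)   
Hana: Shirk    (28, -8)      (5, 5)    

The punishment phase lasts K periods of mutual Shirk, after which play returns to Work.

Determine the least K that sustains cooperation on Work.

2

Need Σ_{k=1}^{K} δ^k ≥ (28−18)/(18−5) = 0.7692 at δ = 2/3.
At K = 1 the sum is 0.6667 < 0.7692; at K = 2 it is 1.1111 ≥ 0.7692.
So the minimum punishment length is K = 2.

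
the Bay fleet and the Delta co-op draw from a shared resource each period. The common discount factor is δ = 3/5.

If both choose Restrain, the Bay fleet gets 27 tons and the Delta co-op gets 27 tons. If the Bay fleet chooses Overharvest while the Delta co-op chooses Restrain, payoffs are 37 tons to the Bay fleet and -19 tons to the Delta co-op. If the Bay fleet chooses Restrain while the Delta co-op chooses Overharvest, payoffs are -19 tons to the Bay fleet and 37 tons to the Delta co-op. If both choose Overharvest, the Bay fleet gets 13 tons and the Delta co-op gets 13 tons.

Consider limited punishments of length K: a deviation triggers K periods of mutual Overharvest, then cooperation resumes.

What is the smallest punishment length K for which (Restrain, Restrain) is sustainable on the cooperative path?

2

No profitable deviation requires (27−13)(δ+…+δ^K) ≥ 37−27, i.e. δ+…+δ^K ≥ 5/7 ≈ 0.7143.
With δ = 3/5, the partial sums are K=1: 0.6000, K=2: 0.9600.
K = 2 is the first length at which the sum reaches 0.7143.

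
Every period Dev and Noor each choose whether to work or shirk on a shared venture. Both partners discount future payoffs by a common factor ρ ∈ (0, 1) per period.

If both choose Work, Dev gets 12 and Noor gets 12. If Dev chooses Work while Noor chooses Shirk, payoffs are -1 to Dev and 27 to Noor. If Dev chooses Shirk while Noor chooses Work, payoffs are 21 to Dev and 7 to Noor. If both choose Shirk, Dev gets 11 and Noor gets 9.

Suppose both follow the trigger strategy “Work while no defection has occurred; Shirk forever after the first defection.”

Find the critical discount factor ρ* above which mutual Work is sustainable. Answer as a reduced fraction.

Dev's threshold: (21−12)/(21−11) = 9/10.
Noor's threshold: (27−12)/(27−9) = 5/6.
9/10 > 5/6, so Dev binds and ρ* = 9/10.

9/10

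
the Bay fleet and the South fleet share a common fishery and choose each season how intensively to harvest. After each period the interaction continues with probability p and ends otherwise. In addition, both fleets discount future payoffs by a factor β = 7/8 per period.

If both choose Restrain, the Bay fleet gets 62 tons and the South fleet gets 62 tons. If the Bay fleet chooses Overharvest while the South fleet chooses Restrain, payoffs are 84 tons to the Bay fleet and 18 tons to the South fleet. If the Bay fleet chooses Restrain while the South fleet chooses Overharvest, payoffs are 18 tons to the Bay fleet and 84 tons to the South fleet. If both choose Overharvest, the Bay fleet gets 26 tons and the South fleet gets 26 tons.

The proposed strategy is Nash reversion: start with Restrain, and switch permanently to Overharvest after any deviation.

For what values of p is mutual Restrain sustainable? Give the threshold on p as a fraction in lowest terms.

With continuation probability p and discount β, the effective per-period discount factor is βp.
Grim-trigger IC: βp ≥ (84−62)/(84−26) = 11/29.
So p ≥ (11/29)/(7/8) = 88/203.

88/203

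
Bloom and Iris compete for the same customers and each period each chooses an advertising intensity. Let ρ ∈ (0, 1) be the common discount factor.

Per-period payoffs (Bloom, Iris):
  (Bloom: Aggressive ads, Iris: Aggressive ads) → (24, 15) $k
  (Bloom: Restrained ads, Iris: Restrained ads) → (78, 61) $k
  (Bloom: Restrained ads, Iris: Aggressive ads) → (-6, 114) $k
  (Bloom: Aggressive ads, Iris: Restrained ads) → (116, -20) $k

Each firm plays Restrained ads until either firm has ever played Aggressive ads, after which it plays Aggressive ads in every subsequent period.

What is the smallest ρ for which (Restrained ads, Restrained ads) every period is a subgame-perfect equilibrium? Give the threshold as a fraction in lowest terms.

53/99

For Bloom: deviation gain 116−78 = 38, per-period punishment loss 78−24 = 54. IC gives ρ ≥ 38/92 = 19/46.
For Iris: gain 53, loss 46 per period, so ρ ≥ 53/99.
The tighter constraint is Iris's, so cooperation needs ρ ≥ 53/99.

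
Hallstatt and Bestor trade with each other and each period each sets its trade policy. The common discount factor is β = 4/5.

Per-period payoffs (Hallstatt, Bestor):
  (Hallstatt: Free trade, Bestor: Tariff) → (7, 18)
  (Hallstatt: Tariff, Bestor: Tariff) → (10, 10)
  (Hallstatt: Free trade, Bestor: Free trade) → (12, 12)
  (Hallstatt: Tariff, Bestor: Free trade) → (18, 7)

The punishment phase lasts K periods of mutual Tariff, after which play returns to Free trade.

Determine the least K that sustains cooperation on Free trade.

7

Need Σ_{k=1}^{K} β^k ≥ (18−12)/(12−10) = 3.0000 at β = 4/5.
At K = 6 the sum is 2.9514 < 3.0000; at K = 7 it is 3.1611 ≥ 3.0000.
So the minimum punishment length is K = 7.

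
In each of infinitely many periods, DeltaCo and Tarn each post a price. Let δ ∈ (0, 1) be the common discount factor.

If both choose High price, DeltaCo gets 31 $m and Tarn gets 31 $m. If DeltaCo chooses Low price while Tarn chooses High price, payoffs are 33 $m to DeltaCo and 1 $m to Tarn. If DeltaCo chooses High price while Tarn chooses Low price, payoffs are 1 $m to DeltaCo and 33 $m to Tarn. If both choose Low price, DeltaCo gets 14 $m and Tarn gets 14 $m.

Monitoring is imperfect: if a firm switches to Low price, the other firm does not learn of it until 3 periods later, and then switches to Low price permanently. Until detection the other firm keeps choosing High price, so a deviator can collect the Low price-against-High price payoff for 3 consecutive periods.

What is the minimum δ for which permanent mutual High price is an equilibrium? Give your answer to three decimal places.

A deviator earns 33 for 3 periods, then 14 forever; cooperating earns 31 forever. Multiplying the IC by (1−δ):
31 ≥ 33(1−δ^3) + 14δ^3, so 19·δ^3 ≥ 2 and δ^3 ≥ 2/19.
δ ≥ (2/19)^(1/3) ≈ 0.472.

0.472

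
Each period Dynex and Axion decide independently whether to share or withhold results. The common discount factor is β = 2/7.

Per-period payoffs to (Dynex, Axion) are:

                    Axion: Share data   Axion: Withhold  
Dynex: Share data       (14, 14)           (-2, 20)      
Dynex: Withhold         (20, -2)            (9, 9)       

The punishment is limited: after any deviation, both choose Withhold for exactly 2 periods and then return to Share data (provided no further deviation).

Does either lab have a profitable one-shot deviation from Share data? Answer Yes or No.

Yes

IC: β+…+β^2 ≥ (20−14)/(14−9) = 6/5.
At β = 2/7: partial sum = 0.3673 < 1.2000. Cooperation not sustainable.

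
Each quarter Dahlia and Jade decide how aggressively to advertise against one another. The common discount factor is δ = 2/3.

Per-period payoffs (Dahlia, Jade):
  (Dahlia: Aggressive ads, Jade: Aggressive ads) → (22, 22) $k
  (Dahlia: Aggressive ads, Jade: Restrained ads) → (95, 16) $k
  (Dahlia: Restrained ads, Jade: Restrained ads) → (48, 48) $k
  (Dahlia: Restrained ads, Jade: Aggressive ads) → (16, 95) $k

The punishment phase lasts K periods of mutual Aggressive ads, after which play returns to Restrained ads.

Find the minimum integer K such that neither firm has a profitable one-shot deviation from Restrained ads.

6

IC: δ(1−δ^K)/(1−δ) ≥ (95−48)/(48−22) = 47/26.
With δ = 2/3: need 1 − δ^K ≥ 47/26·(1−2/3)/(2/3), i.e. δ^K ≤ 0.0962.
Since (2/3)^5 = 0.1317 and (2/3)^6 = 0.0878, the smallest such K is 6.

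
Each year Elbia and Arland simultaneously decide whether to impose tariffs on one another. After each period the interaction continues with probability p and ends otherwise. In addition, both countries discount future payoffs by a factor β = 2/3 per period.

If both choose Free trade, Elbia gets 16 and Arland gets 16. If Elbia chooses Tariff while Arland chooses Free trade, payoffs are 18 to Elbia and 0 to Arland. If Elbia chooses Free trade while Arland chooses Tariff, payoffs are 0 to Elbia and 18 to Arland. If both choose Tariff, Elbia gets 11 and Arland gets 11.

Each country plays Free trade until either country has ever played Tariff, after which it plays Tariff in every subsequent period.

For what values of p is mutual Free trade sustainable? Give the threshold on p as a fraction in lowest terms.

Expected continuation weight on next period's payoff is β·p = 2/3·p, which plays the role of the discount factor.
Cooperation requires 2/3·p ≥ (18−16)/(18−11) = 2/7, hence p ≥ 3/7.

3/7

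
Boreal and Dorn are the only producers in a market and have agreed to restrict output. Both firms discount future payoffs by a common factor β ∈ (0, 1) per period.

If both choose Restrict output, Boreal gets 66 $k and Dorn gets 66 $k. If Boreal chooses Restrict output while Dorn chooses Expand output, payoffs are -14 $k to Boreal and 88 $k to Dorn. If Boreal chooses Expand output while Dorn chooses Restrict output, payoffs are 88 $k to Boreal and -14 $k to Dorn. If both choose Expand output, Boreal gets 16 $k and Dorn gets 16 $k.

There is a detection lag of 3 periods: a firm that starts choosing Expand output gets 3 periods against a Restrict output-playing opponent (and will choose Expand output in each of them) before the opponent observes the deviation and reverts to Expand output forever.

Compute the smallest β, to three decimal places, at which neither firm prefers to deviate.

The best deviation is to choose Expand output for all 3 undetected periods, earning 88 each, then 16 forever once detected.
Deviation value: 88(1−β^3)/(1−β) + 16β^3/(1−β); cooperation value: 66/(1−β).
IC: 66 ≥ 88(1−β^3) + 16β^3 = 88 − 72β^3.
So β^3 ≥ 22/72 = 11/36, giving β ≥ (11/36)^(1/3) ≈ 0.674.

0.674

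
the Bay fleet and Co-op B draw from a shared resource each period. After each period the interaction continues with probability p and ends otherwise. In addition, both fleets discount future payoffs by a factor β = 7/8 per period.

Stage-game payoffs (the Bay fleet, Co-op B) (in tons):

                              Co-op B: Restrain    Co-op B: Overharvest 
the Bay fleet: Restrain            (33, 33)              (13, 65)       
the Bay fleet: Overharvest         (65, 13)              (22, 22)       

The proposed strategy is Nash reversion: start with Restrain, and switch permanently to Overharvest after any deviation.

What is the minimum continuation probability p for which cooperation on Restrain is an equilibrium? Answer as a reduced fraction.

Expected continuation weight on next period's payoff is β·p = 7/8·p, which plays the role of the discount factor.
Cooperation requires 7/8·p ≥ (65−33)/(65−22) = 32/43, hence p ≥ 256/301.

256/301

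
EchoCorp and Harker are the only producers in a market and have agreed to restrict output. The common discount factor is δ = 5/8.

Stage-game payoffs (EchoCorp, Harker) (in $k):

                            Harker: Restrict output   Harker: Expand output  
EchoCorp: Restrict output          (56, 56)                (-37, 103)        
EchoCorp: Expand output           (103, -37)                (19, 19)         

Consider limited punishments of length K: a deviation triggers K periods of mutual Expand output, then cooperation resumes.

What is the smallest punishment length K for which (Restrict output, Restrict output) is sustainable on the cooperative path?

4

IC: δ(1−δ^K)/(1−δ) ≥ (103−56)/(56−19) = 47/37.
With δ = 5/8: need 1 − δ^K ≥ 47/37·(1−5/8)/(5/8), i.e. δ^K ≤ 0.2378.
Since (5/8)^3 = 0.2441 and (5/8)^4 = 0.1526, the smallest such K is 4.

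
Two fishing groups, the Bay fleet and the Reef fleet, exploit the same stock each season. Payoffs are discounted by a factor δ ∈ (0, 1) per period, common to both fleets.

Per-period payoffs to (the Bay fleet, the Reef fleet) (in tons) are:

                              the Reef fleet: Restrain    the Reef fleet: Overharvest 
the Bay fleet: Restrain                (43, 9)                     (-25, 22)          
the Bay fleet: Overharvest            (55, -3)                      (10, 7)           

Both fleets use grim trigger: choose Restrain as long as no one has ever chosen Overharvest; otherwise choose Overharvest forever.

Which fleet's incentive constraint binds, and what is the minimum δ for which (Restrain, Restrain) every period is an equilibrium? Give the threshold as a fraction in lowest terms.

the Bay fleet: cooperation gives 43 each period; deviation gives 55 once then 10 forever.
  43/(1−δ) ≥ 55 + 10δ/(1−δ) ⇒ δ ≥ 12/45 = 4/15.
the Reef fleet: cooperation gives 9 each period; deviation gives 22 once then 7 forever.
  δ ≥ 13/15.
Both must hold, so the binding constraint is the Reef fleet's: δ ≥ 13/15.

the Reef fleet; δ ≥ 13/15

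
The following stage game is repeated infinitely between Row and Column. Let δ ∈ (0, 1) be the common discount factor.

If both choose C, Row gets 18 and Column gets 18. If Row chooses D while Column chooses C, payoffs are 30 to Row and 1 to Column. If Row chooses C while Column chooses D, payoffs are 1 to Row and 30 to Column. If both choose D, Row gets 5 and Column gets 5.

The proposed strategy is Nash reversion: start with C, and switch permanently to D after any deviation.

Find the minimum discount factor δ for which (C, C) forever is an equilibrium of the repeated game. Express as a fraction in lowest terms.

One-period gain from deviating is 30 − 18 = 12. The loss is 18 − 5 = 13 in every subsequent period, with present value 13·δ/(1−δ).
Deviation is unprofitable when 13·δ/(1−δ) ≥ 12, i.e. δ/(1−δ) ≥ 12/13.
Equivalently δ ≥ 12/(12+13) = 12/25.

12/25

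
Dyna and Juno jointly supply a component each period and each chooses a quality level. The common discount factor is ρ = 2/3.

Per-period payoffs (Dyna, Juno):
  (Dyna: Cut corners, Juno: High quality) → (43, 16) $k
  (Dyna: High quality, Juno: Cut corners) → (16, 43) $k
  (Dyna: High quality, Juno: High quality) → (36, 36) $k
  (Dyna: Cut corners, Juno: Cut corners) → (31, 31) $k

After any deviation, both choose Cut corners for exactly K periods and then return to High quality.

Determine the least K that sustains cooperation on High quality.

3

Need Σ_{k=1}^{K} ρ^k ≥ (43−36)/(36−31) = 1.4000 at ρ = 2/3.
At K = 2 the sum is 1.1111 < 1.4000; at K = 3 it is 1.4074 ≥ 1.4000.
So the minimum punishment length is K = 3.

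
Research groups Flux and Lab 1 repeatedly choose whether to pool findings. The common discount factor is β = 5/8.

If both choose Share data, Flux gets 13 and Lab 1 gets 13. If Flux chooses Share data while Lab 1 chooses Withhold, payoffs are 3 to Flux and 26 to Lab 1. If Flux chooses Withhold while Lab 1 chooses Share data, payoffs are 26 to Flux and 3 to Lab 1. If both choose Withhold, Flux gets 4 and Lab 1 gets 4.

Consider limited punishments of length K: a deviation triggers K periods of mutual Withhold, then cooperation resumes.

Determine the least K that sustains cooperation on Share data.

5

No profitable deviation requires (13−4)(β+…+β^K) ≥ 26−13, i.e. β+…+β^K ≥ 13/9 ≈ 1.4444.
With β = 5/8, the partial sums are K=1: 0.6250, K=2: 1.0156, K=3: 1.2598, K=4: 1.4124, K=5: 1.5077.
K = 5 is the first length at which the sum reaches 1.4444.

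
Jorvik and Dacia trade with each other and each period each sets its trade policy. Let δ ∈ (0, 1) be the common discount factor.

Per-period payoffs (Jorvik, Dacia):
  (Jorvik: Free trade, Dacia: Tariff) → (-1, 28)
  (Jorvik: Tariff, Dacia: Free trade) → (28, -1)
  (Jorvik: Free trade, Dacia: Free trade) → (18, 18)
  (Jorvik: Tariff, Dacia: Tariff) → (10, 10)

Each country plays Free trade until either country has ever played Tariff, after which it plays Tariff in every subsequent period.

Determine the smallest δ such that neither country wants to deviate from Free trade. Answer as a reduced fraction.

Under grim trigger the critical discount factor is (T−C)/(T−P) with T = 28, C = 18, P = 10.
δ* = (28−18)/(28−10) = 10/18 = 5/9.

5/9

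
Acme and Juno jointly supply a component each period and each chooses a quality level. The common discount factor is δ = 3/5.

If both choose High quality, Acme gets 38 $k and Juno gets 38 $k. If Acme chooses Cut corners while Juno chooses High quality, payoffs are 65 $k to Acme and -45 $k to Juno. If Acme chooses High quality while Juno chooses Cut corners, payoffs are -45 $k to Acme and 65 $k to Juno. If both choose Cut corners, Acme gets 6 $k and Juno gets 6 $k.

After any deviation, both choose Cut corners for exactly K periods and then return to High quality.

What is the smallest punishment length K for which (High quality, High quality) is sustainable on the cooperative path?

Need Σ_{k=1}^{K} δ^k ≥ (65−38)/(38−6) = 0.8438 at δ = 3/5.
At K = 1 the sum is 0.6000 < 0.8438; at K = 2 it is 0.9600 ≥ 0.8438.
So the minimum punishment length is K = 2.

2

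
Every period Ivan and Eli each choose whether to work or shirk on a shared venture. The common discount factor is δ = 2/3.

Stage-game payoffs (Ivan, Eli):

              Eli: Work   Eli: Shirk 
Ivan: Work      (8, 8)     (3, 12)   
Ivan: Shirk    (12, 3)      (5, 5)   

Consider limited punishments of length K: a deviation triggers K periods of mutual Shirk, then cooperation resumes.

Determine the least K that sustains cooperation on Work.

3

IC: δ(1−δ^K)/(1−δ) ≥ (12−8)/(8−5) = 4/3.
With δ = 2/3: need 1 − δ^K ≥ 4/3·(1−2/3)/(2/3), i.e. δ^K ≤ 0.3333.
Since (2/3)^2 = 0.4444 and (2/3)^3 = 0.2963, the smallest such K is 3.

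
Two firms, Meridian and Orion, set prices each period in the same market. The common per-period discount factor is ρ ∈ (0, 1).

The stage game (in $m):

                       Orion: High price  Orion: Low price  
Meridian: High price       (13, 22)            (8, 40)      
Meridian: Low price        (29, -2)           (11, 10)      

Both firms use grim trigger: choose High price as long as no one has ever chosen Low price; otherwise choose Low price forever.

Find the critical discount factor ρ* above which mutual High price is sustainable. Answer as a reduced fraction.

8/9

For Meridian: deviation gain 29−13 = 16, per-period punishment loss 13−11 = 2. IC gives ρ ≥ 16/18 = 8/9.
For Orion: gain 18, loss 12 per period, so ρ ≥ 18/30 = 3/5.
The tighter constraint is Meridian's, so cooperation needs ρ ≥ 8/9.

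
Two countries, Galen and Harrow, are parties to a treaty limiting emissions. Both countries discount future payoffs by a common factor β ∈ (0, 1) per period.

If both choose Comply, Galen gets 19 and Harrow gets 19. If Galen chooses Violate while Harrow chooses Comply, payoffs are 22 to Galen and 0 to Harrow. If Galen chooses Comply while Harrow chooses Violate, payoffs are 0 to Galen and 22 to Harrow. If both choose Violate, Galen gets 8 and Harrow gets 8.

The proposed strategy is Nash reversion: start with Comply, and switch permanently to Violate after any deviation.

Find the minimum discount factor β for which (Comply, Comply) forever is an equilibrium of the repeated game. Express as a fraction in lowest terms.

Under grim trigger the critical discount factor is (T−C)/(T−P) with T = 22, C = 19, P = 8.
β* = (22−19)/(22−8) = 3/14.

3/14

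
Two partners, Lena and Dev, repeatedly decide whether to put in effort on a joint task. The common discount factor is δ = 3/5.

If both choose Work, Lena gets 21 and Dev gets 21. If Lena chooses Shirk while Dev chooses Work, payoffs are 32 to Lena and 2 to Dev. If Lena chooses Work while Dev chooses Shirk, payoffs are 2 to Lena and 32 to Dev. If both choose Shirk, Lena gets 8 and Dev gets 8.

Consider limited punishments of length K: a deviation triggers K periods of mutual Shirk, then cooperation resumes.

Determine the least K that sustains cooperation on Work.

2

IC: δ(1−δ^K)/(1−δ) ≥ (32−21)/(21−8) = 11/13.
With δ = 3/5: need 1 − δ^K ≥ 11/13·(1−3/5)/(3/5), i.e. δ^K ≤ 0.4359.
Since (3/5)^1 = 0.6000 and (3/5)^2 = 0.3600, the smallest such K is 2.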